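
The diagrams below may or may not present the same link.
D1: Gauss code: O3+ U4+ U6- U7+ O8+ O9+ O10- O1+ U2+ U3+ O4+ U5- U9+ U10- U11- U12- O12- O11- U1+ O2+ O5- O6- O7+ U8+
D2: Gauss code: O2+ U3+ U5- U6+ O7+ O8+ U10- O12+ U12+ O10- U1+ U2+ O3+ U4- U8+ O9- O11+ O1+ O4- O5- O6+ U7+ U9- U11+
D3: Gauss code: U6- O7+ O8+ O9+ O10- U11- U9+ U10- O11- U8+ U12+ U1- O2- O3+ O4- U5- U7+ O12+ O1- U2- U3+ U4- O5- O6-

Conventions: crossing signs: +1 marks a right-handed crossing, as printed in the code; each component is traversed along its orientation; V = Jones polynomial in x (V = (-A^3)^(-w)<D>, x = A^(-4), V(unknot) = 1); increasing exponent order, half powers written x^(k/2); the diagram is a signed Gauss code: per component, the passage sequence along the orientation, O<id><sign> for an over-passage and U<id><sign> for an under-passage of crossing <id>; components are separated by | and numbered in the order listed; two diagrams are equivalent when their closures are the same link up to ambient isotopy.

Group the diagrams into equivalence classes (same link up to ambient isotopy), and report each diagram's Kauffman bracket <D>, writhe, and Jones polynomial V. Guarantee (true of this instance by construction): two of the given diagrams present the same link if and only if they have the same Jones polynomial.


classes: {D1, D2} | {D3}
V(D1) = x - x^2 + 2x^3 - x^4 + x^5 - x^6  [12 crossings, <D> = -A^-18 + A^-14 - A^-10 + 2A^-6 - A^-2 + A^2, w = +2]
V(D2) = x - x^2 + 2x^3 - x^4 + x^5 - x^6  (w +4, c 12, <D> = -A^-12 + A^-8 - A^-4 + 2 - A^4 + A^8)
V(D3) = 1  [12 crossings, <D> = A^-6, w = -2]
note: 2 values of V(x) split the 3 diagrams


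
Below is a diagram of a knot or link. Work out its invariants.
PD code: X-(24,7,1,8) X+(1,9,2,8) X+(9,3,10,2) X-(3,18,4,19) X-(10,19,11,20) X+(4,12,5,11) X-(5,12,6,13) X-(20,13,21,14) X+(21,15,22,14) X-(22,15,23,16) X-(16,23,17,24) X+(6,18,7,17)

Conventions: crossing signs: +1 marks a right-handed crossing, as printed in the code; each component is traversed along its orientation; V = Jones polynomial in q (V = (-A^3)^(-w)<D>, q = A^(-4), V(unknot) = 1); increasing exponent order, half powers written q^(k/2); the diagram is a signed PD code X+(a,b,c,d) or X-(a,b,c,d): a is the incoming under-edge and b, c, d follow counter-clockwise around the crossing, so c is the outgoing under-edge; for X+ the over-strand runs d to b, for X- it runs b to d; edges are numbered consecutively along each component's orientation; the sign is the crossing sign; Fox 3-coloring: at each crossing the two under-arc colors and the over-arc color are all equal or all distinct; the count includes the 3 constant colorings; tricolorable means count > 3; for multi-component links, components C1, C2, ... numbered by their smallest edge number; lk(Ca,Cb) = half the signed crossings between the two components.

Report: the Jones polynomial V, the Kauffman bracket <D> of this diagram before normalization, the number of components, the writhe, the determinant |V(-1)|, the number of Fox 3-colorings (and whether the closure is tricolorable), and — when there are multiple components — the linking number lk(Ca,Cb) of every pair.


V = -q^-4 + q^-3 + q^-1
<D> = A^-2 + A^6 - A^10 (w = -2)
1 component over 12 crossings, w = -2
9 Fox colorings among 3^12, |V(-1)| = 3: tricolorable
why: w = -2 shifts under R1 moves; the (-A^3)^(2) factor cancels that in V


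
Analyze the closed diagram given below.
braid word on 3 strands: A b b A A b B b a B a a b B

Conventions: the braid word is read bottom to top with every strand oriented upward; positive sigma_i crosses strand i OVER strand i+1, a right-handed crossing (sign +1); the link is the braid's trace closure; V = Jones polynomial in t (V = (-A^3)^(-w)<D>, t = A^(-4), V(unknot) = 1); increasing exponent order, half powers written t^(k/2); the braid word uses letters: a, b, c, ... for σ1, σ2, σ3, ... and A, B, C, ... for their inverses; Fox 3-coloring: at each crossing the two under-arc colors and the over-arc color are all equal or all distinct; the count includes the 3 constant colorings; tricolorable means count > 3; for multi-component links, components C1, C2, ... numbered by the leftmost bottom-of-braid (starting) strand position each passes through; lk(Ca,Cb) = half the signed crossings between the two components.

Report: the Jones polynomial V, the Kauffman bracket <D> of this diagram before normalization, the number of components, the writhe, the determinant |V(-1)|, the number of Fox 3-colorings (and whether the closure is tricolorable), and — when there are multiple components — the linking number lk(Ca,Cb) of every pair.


Jones polynomial: V(t) = -t^-1 + 2 - t + 2t^2 - t^3 + t^4 - t^5
<D> = -A^-14 + A^-10 - A^-6 + 2A^-2 - A^2 + 2A^6 - A^10; writhe +2
components 1, writhe +2 (14 crossings)
3-colorings: 9 of 3^14, det 9 — tricolorable
note: w = +2 (over 14 crossings) is diagram-only; (-A^3)^(-2) removes it from V


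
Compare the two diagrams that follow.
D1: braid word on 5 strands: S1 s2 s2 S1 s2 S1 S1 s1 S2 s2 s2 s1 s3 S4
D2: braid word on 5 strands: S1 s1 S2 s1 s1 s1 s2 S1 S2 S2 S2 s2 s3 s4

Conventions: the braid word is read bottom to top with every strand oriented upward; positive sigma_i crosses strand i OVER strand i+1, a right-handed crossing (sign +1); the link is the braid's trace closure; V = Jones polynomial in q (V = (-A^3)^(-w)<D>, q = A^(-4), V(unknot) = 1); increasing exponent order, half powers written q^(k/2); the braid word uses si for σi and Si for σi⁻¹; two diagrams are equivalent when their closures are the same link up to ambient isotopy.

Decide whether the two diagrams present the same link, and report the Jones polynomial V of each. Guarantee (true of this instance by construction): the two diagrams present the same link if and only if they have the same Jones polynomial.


equivalent: no
D1 (bracket A^-14 - 2A^-10 + 2A^-6 - 2A^-2 + 2A^2 - A^6 + A^10; 14 crossings at w = +2): V = q^-1 - 1 + 2q - 2q^2 + 2q^3 - 2q^4 + q^5
D2 (bracket -A^-6 + 2A^-2 - 2A^2 + 3A^6 - 2A^10 + 2A^14 - A^18; 14 crossings at w = +2): V = -q^-3 + 2q^-2 - 2q^-1 + 3 - 2q + 2q^2 - q^3
key observation: 2 values of V(q) split the 2 diagrams


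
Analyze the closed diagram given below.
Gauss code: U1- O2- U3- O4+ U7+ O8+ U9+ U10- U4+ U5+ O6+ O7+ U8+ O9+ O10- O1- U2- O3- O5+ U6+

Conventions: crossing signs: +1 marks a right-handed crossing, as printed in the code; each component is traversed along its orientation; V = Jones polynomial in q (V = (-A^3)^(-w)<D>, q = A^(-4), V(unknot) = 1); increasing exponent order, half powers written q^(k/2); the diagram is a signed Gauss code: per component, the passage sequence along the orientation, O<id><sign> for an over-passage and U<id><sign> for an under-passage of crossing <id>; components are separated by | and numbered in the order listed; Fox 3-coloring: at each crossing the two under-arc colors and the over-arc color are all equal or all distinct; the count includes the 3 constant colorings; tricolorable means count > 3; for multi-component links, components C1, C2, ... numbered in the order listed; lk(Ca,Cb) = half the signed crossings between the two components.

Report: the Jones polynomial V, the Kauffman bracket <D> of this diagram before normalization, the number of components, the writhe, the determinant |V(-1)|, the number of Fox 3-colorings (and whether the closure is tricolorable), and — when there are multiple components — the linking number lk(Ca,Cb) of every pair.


V(q) = -q^-1 + 2 - q + 2q^2 - q^3 + q^4 - q^5
bracket: -A^-14 + A^-10 - A^-6 + 2A^-2 - A^2 + 2A^6 - A^10, w = +2
1 component, writhe +2, over 10 crossings
det 9, colorings 9 of 3^10 — tricolorable
observation: V spans 6 powers of q: at least 6 crossings in any diagram


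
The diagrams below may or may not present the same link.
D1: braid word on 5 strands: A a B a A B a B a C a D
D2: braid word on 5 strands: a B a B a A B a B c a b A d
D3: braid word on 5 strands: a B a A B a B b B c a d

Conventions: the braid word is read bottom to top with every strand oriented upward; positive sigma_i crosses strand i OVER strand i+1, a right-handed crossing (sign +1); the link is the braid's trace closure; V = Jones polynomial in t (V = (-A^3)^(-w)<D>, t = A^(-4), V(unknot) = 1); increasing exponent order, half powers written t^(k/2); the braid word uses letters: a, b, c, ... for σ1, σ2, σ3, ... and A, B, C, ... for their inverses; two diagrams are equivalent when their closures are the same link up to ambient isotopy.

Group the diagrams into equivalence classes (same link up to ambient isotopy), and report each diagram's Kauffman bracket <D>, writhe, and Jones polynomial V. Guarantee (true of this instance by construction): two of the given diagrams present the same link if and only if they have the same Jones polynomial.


equivalence classes: {D1, D2, D3}
D1 (bracket -A^-18 + 2A^-14 - 2A^-10 + 3A^-6 - 2A^-2 + 2A^2 - A^6; 12 crossings at w = -2): V = -t^-3 + 2t^-2 - 2t^-1 + 3 - 2t + 2t^2 - t^3
V(D2) = -t^-3 + 2t^-2 - 2t^-1 + 3 - 2t + 2t^2 - t^3  [14 crossings, <D> = -A^-6 + 2A^-2 - 2A^2 + 3A^6 - 2A^10 + 2A^14 - A^18, w = +2]
V(D3) = -t^-3 + 2t^-2 - 2t^-1 + 3 - 2t + 2t^2 - t^3  [12 crossings, <D> = -A^-6 + 2A^-2 - 2A^2 + 3A^6 - 2A^10 + 2A^14 - A^18, w = +2]
key observation: one V(t) for all 3 diagrams — one class (guaranteed)


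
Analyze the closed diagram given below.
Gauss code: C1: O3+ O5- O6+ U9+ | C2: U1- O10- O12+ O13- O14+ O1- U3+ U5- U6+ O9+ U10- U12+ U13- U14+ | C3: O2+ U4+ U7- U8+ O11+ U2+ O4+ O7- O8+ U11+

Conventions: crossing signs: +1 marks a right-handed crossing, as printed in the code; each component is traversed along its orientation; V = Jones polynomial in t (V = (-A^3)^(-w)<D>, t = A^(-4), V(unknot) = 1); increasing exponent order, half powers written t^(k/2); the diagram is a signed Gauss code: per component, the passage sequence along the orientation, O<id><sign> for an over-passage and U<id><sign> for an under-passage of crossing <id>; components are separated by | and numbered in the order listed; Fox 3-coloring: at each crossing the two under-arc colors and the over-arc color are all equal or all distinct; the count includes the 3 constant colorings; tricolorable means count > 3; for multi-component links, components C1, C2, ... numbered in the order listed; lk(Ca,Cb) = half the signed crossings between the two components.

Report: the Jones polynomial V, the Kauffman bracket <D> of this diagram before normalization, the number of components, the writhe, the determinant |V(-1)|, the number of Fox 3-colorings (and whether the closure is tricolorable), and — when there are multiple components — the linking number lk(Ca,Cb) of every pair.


V(t) = t + t^2 + 2t^3 + t^4 - t^7
bracket: -A^-16 + A^-4 + 2 + A^4 + A^8, w = +4
3 components, writhe +4, over 14 crossings
lk(C1,C2) = +1
linking number lk(C1,C3) = 0
lk(C2,C3): 0
det 0, colorings 27 of 3^14 — tricolorable
observation: w = +4 (over 14 crossings) is diagram-only; (-A^3)^(-4) removes it from V


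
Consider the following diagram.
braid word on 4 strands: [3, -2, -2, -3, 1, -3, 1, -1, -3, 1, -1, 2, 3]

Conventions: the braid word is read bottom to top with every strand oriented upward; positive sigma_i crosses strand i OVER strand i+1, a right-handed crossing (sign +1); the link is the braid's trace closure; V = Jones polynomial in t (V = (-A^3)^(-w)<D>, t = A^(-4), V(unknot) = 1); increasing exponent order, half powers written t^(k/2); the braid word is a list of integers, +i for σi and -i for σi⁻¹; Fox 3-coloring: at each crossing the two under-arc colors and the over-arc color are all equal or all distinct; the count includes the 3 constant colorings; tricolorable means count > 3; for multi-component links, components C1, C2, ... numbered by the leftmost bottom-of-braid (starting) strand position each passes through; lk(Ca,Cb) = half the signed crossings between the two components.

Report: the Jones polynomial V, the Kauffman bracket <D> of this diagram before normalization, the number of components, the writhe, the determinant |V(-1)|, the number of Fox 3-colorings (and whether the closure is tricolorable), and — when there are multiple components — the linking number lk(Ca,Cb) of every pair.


Jones polynomial: V(t) = t^-5 - 2t^-4 + 2t^-3 - 2t^-2 + 2t^-1 - 1 + t
<D> = -A^-7 + A^-3 - 2A + 2A^5 - 2A^9 + 2A^13 - A^17; writhe -1
components 1, writhe -1 (13 crossings)
3-colorings: 3 of 3^13, det 11 — not tricolorable
note: w = -1 shifts under R1 moves; the (-A^3)^(1) factor cancels that in V


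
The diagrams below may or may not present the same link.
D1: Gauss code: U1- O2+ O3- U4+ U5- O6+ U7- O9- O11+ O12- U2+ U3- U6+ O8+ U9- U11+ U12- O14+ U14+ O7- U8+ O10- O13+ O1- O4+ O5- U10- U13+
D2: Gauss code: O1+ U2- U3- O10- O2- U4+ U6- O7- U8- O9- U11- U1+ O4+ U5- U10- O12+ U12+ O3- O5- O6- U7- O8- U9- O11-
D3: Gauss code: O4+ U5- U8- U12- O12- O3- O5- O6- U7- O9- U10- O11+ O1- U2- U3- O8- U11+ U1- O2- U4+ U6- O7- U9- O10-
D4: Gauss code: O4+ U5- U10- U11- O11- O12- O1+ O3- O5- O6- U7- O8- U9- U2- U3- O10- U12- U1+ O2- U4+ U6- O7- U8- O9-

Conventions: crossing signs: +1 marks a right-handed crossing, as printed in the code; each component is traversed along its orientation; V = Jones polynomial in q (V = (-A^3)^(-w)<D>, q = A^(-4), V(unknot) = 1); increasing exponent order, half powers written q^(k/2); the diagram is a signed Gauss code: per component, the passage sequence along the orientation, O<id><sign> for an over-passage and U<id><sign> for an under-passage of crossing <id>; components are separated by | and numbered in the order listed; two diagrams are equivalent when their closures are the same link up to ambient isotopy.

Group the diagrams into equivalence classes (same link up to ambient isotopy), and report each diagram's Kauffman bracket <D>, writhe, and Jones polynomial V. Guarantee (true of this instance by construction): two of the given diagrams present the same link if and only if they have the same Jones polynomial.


grouping into links: {D1} | {D2, D3, D4}
V(D1) = q^-2 - q^-1 + 1 - q + q^2  (w 0, c 14, <D> = A^-8 - A^-4 + 1 - A^4 + A^8)
V(D2) = -q^-9 + 2q^-8 - 3q^-7 + 3q^-6 - 3q^-5 + 3q^-4 - q^-3 + q^-2  [12 crossings, <D> = A^-10 - A^-6 + 3A^-2 - 3A^2 + 3A^6 - 3A^10 + 2A^14 - A^18, w = -6]
V(D3) = -q^-9 + 2q^-8 - 3q^-7 + 3q^-6 - 3q^-5 + 3q^-4 - q^-3 + q^-2  (w -8, c 12, <D> = A^-16 - A^-12 + 3A^-8 - 3A^-4 + 3 - 3A^4 + 2A^8 - A^12)
D4 (bracket A^-16 - A^-12 + 3A^-8 - 3A^-4 + 3 - 3A^4 + 2A^8 - A^12; 12 crossings at w = -8): V = -q^-9 + 2q^-8 - 3q^-7 + 3q^-6 - 3q^-5 + 3q^-4 - q^-3 + q^-2
key observation: 2 values of V(q) split the 4 diagrams


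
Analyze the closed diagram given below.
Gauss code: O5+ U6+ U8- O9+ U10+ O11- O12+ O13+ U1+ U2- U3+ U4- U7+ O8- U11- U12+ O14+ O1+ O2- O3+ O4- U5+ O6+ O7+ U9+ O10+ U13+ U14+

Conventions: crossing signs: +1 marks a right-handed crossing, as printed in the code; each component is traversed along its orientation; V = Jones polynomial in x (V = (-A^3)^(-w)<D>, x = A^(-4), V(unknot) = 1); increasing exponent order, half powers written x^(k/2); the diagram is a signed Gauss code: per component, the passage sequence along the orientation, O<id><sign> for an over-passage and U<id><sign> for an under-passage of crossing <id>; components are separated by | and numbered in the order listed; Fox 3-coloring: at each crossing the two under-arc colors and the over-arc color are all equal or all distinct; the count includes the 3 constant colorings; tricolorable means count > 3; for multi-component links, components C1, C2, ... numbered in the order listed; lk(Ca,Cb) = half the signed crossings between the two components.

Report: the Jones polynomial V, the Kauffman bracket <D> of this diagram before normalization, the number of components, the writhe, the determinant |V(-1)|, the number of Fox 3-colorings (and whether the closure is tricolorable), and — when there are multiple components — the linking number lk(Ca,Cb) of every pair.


Jones polynomial: V(x) = x^2 - x^3 + 3x^4 - 3x^5 + 3x^6 - 3x^7 + 2x^8 - x^9
<D> = -A^-18 + 2A^-14 - 3A^-10 + 3A^-6 - 3A^-2 + 3A^2 - A^6 + A^10; writhe +6
components 1, writhe +6 (14 crossings)
3-colorings: 3 of 3^14, det 17 — not tricolorable
note: det 17 = |V(-1)|; not divisible by 3, so not tricolorable


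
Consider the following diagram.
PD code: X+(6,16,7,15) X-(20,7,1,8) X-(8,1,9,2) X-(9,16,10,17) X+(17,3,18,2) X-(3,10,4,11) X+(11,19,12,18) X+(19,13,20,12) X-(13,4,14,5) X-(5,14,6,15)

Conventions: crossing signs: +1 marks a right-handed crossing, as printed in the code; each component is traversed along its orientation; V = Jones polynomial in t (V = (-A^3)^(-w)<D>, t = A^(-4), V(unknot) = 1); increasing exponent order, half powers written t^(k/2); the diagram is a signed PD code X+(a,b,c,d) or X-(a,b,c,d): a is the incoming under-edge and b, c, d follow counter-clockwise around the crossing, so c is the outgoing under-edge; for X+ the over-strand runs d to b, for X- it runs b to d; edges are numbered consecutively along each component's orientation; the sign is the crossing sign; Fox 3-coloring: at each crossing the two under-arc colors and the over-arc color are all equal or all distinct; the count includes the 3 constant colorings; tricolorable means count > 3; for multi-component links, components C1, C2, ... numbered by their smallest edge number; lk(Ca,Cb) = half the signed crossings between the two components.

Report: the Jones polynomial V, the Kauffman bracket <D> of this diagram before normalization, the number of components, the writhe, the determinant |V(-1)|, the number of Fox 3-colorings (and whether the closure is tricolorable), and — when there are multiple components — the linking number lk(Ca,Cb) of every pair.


V = -t^-5 + t^-4 - t^-3 + 2t^-2 - t^-1 + 2 - t
<D> = -A^-10 + 2A^-6 - A^-2 + 2A^2 - A^6 + A^10 - A^14 (w = -2)
1 component over 10 crossings, w = -2
9 Fox colorings among 3^10, |V(-1)| = 9: tricolorable
why: w = -2 (over 10 crossings) is diagram-only; (-A^3)^(2) removes it from V


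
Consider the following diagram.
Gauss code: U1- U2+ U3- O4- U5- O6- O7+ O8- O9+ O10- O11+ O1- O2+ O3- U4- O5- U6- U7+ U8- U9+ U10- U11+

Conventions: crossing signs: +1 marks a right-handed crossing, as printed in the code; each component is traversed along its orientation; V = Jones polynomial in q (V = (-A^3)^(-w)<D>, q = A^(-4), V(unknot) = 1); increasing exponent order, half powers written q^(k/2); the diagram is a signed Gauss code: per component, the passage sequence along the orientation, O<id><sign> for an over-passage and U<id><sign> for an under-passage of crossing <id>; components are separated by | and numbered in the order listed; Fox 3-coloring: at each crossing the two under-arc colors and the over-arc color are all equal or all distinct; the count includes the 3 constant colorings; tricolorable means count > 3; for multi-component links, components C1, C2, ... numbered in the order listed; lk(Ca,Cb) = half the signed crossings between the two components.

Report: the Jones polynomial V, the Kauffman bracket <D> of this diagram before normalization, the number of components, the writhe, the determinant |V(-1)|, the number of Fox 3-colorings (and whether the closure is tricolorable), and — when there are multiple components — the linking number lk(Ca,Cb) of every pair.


Jones polynomial: V(q) = -q^-4 + q^-3 + q^-1
<D> = -A^-5 - A^3 + A^7; writhe -3
components 1, writhe -3 (11 crossings)
3-colorings: 9 of 3^11, det 3 — tricolorable
note: |V(-1)| = 3: so tricolorable, since 3 divides 3


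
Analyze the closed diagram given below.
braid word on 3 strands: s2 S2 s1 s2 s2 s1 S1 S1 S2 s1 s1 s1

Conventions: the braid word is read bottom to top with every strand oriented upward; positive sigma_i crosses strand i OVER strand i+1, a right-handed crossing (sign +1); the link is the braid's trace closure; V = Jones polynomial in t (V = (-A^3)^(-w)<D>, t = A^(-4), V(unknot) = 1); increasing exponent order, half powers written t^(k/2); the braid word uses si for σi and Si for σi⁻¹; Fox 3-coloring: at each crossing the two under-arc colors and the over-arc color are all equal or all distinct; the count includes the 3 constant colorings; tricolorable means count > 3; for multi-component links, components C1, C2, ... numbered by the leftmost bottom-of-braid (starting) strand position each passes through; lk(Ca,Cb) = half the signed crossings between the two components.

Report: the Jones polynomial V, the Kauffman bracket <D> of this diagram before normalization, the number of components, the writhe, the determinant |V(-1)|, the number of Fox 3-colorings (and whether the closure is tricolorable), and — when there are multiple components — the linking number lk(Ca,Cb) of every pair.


Jones polynomial: V(t) = t^2 + t^4 - t^5 + t^6 - t^7
<D> = -A^-16 + A^-12 - A^-8 + A^-4 + A^4; writhe +4
components 1, writhe +4 (12 crossings)
3-colorings: 3 of 3^12, det 5 — not tricolorable
note: the word shrinks to σ1 σ2 σ2 σ1⁻¹ σ2⁻¹ σ1 σ1 σ1 after cancelling


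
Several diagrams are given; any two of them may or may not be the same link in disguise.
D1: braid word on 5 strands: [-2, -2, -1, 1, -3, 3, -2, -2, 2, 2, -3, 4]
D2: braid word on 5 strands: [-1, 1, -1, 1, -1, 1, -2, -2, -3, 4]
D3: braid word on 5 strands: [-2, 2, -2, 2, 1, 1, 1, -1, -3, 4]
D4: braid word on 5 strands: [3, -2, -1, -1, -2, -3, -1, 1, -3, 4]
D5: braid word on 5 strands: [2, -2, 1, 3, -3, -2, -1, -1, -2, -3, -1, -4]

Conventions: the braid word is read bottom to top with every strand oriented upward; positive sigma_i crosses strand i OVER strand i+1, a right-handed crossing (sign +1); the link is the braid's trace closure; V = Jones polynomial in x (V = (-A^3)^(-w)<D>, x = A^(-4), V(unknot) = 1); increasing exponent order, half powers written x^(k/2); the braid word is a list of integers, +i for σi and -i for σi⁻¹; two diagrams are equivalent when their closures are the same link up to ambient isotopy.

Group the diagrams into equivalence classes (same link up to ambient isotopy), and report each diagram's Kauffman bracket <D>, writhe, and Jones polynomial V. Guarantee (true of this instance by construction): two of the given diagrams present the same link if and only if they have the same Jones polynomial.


equivalence classes: {D1, D2} | {D3} | {D4, D5}
D1 (bracket A^-6 + A^-2 + A^2 + A^6; 12 crossings at w = -2): V = x^-3 + x^-2 + x^-1 + 1
V(D2) = x^-3 + x^-2 + x^-1 + 1  (w -2, c 10, <D> = A^-6 + A^-2 + A^2 + A^6)
V(D3) = 1 + x + x^2 + x^3  [10 crossings, <D> = A^-6 + A^-2 + A^2 + A^6, w = +2]
V(D4) = x^-5 + 2x^-3 + x^-1  (w -4, c 10, <D> = A^-8 + 2 + A^8)
V(D5) = x^-5 + 2x^-3 + x^-1  [12 crossings, <D> = A^-14 + 2A^-6 + A^2, w = -6]
observation: V(x) takes 3 values over 5 diagrams, fixing the grouping


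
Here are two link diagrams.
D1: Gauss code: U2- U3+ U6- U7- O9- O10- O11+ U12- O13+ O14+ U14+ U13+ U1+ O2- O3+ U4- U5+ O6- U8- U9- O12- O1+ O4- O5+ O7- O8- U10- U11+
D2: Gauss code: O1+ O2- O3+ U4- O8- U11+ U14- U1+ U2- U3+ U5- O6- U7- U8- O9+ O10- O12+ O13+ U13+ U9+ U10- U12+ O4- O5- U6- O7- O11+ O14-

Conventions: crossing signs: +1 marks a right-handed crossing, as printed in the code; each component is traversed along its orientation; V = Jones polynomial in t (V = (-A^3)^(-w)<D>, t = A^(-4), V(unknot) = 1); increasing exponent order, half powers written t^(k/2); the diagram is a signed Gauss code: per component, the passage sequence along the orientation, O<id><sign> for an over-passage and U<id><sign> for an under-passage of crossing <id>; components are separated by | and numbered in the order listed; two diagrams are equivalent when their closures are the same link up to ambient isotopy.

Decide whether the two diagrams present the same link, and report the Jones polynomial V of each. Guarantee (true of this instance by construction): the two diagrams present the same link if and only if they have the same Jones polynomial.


equivalent: no
V(D1) = -t^-4 + t^-3 + t^-1  (w -2, c 14, <D> = A^-2 + A^6 - A^10)
D2 (bracket A^-2 - A^2 + 2A^6 - A^10 + A^14 - A^18; 14 crossings at w = -2): V = -t^-6 + t^-5 - t^-4 + 2t^-3 - t^-2 + t^-1
why: 2 values of V(t) split the 2 diagrams


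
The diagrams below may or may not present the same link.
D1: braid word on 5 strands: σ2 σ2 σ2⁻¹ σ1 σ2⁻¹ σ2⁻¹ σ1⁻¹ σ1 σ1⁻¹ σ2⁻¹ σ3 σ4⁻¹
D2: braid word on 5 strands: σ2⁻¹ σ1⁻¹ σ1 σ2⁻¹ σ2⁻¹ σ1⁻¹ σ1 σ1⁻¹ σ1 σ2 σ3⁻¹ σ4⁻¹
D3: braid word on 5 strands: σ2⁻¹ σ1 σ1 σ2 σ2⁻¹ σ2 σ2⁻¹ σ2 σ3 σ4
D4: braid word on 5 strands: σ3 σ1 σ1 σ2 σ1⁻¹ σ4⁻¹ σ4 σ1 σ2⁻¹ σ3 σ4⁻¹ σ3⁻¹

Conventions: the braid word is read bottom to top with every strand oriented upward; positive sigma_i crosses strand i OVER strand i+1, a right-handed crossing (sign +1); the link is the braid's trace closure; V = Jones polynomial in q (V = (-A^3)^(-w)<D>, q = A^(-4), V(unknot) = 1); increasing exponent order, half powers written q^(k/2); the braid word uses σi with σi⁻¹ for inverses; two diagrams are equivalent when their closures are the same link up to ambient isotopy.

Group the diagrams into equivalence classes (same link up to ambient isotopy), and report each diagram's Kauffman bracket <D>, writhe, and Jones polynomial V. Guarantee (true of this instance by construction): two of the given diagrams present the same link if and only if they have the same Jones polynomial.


classes: {D1, D2} | {D3, D4}
V(D1) = q^-3 + q^-2 + q^-1 + 1  [12 crossings, <D> = A^-6 + A^-2 + A^2 + A^6, w = -2]
V(D2) = q^-3 + q^-2 + q^-1 + 1  (w -4, c 12, <D> = A^-12 + A^-8 + A^-4 + 1)
D3 (bracket 1 + A^4 + A^8 + A^12; 10 crossings at w = +4): V = 1 + q + q^2 + q^3
V(D4) = 1 + q + q^2 + q^3  (w +2, c 12, <D> = A^-6 + A^-2 + A^2 + A^6)
note: 2 classes among 4 diagrams; unequal V(q) rules out equality


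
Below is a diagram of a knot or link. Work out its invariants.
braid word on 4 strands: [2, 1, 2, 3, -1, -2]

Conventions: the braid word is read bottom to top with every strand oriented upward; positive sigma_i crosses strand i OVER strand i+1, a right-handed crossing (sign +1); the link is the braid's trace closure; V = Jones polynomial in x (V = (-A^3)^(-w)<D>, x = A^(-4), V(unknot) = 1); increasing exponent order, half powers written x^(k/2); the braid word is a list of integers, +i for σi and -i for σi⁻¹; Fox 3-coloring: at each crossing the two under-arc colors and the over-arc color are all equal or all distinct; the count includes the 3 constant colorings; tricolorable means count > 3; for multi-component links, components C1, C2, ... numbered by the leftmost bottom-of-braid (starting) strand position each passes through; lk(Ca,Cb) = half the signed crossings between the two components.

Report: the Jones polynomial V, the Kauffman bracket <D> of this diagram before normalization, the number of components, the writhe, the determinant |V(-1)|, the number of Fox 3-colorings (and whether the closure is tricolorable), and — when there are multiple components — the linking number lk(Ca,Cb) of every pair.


V(x) = -x^(-1/2) - x^(1/2)
bracket: -A^4 - A^8, w = +2
2 components, writhe +2, over 6 crossings
lk(C1,C2) = 0
det 0, colorings 9 of 3^6 — tricolorable
observation: |V(-1)| = 0: so tricolorable, since 3 divides 0


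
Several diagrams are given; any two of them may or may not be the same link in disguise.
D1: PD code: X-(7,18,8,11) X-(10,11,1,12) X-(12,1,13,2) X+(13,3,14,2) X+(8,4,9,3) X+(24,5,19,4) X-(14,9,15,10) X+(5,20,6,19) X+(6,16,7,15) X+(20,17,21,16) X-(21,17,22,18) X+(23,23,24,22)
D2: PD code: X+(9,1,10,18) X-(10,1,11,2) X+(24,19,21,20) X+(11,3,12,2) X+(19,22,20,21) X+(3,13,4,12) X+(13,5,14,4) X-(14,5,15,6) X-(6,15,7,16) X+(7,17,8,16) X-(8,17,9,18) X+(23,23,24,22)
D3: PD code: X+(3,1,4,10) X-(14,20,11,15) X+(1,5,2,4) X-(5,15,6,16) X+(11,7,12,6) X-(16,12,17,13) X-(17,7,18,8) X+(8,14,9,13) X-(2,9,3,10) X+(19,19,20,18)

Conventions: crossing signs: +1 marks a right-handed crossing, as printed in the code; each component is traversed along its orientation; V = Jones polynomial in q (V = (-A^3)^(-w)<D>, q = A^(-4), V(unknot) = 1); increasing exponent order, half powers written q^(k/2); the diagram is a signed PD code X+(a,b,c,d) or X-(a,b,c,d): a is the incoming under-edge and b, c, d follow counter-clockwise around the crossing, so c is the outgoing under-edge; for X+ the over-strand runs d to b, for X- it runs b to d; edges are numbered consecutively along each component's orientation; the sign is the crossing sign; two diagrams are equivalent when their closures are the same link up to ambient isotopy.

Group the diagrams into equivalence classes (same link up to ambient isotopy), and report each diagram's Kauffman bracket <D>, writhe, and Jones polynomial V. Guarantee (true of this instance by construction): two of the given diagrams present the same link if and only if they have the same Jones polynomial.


classes: {D1} | {D2} | {D3}
V(D1) = q^-2 + 2 + q^2  [12 crossings, <D> = A^-2 + 2A^6 + A^14, w = +2]
V(D2) = 1 + q + q^2 + q^3  [12 crossings, <D> = 1 + A^4 + A^8 + A^12, w = +4]
V(D3) = q^-4 + q^-2 + 2  (w 0, c 10, <D> = 2 + A^8 + A^16)
insight: 3 classes among 3 diagrams; unequal V(q) rules out equality


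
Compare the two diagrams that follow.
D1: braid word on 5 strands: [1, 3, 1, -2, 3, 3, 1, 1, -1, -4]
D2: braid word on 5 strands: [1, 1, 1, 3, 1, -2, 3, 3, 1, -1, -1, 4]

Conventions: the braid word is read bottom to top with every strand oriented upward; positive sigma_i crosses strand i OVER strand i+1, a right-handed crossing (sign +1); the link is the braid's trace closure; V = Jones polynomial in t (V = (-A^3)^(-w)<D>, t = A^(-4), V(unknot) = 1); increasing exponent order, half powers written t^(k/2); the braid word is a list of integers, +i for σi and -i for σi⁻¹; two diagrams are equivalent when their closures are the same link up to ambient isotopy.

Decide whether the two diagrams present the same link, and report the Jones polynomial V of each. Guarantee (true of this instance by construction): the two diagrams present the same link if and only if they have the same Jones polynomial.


same link: yes
V(D1) = t^2 + 2t^4 - 2t^5 + t^6 - 2t^7 + t^8  [10 crossings, <D> = A^-20 - 2A^-16 + A^-12 - 2A^-8 + 2A^-4 + A^4, w = +4]
V(D2) = t^2 + 2t^4 - 2t^5 + t^6 - 2t^7 + t^8  [12 crossings, <D> = A^-14 - 2A^-10 + A^-6 - 2A^-2 + 2A^2 + A^10, w = +6]
insight: all 2 diagrams share one V(t), hence one class


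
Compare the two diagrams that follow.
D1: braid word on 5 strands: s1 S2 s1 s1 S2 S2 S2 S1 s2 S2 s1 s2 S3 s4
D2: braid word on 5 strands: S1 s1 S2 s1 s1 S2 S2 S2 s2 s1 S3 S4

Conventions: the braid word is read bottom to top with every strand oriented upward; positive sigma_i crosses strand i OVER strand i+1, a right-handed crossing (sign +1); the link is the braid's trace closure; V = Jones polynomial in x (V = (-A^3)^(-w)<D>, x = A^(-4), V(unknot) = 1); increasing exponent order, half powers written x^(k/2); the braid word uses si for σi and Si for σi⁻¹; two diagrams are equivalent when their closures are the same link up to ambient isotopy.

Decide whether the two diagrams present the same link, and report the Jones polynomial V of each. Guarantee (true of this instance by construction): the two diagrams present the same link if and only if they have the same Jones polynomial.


equivalent: yes
V(D1) = -x^-3 + 2x^-2 - 2x^-1 + 3 - 2x + 2x^2 - x^3  (w 0, c 14, <D> = -A^-12 + 2A^-8 - 2A^-4 + 3 - 2A^4 + 2A^8 - A^12)
D2 (bracket -A^-18 + 2A^-14 - 2A^-10 + 3A^-6 - 2A^-2 + 2A^2 - A^6; 12 crossings at w = -2): V = -x^-3 + 2x^-2 - 2x^-1 + 3 - 2x + 2x^2 - x^3
why: D2 (12 crossings) and D1 (14) are Markov-related braid presentations


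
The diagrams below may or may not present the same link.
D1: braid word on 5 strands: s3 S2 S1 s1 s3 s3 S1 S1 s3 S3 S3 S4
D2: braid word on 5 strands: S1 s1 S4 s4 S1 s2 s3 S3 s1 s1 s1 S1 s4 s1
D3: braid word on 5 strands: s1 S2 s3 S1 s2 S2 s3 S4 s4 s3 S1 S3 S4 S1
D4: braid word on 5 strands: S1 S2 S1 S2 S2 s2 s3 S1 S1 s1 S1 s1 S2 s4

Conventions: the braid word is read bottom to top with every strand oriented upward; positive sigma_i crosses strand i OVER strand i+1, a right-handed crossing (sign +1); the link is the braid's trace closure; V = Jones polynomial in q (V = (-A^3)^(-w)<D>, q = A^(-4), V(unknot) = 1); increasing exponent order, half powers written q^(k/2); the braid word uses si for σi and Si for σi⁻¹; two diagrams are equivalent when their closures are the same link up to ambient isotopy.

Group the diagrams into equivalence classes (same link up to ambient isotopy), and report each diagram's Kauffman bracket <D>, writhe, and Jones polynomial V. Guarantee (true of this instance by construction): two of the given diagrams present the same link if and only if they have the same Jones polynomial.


classes: {D1, D3} | {D2} | {D4}
V(D1) = q^-2 + 2 + q^2  [12 crossings, <D> = A^-14 + 2A^-6 + A^2, w = -2]
V(D2) = 1 + q + q^2 + q^3  [14 crossings, <D> = 1 + A^4 + A^8 + A^12, w = +4]
V(D3) = q^-2 + 2 + q^2  (w -2, c 14, <D> = A^-14 + 2A^-6 + A^2)
V(D4) = 2q^-6 + q^-4 + q^-2  (w -4, c 14, <D> = A^-4 + A^4 + 2A^12)
note: 3 classes among 4 diagrams; unequal V(q) rules out equality


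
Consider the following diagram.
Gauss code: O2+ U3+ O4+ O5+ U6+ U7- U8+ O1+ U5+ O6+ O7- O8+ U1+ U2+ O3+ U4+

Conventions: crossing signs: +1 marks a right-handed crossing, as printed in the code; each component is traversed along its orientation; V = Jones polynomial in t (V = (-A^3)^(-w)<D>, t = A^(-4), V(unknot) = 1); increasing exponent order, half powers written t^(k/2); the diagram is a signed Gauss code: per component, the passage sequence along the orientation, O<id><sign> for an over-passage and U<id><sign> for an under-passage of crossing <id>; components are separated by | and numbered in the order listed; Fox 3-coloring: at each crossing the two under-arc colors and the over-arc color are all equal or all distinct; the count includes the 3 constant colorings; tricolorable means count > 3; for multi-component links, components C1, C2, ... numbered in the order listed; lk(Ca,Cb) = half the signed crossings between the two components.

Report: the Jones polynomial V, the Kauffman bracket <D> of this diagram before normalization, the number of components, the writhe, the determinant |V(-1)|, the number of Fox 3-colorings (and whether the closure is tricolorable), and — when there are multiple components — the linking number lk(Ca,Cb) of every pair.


V(t) = t^2 + 2t^4 - 2t^5 + t^6 - 2t^7 + t^8
bracket: A^-14 - 2A^-10 + A^-6 - 2A^-2 + 2A^2 + A^10, w = +6
1 component, writhe +6, over 8 crossings
det 9, colorings 27 of 3^8 — tricolorable
observation: |V(-1)| = 9: so tricolorable, since 3 divides 9


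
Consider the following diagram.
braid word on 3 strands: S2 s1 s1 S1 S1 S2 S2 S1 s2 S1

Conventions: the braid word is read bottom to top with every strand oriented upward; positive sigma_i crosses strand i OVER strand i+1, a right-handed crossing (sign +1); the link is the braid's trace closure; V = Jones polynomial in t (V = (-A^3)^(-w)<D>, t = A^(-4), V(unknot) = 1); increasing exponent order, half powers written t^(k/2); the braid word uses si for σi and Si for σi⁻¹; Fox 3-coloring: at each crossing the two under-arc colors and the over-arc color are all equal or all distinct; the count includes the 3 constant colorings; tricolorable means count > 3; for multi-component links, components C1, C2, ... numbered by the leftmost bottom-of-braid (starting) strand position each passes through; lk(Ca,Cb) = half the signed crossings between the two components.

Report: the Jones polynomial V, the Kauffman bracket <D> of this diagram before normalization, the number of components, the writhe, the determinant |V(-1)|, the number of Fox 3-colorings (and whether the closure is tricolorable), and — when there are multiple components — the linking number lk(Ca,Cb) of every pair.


Jones polynomial: V(t) = -t^-6 + t^-5 - t^-4 + 2t^-3 - t^-2 + t^-1
<D> = A^-8 - A^-4 + 2 - A^4 + A^8 - A^12; writhe -4
components 1, writhe -4 (10 crossings)
3-colorings: 3 of 3^10, det 7 — not tricolorable
note: the word shrinks to σ2⁻¹ σ2⁻¹ σ2⁻¹ σ1⁻¹ σ2 σ1⁻¹ after cancelling


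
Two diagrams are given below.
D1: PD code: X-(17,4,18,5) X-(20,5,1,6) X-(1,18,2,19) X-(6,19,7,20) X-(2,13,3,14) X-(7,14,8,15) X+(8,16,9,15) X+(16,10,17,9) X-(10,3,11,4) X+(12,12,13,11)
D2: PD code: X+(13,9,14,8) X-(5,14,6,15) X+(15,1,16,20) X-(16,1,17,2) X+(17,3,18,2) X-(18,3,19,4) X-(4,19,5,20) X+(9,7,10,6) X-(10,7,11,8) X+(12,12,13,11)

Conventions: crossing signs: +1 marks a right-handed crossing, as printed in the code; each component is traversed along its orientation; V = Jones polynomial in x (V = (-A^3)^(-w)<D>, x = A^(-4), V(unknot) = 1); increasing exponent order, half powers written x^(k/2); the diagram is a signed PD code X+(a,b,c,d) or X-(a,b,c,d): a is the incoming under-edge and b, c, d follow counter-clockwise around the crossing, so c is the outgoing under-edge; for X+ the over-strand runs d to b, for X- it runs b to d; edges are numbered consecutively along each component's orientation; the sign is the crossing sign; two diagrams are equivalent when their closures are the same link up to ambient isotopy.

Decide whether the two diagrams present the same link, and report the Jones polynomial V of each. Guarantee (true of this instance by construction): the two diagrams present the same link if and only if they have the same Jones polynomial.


equivalent: no
V(D1) = -x^-6 + x^-5 - x^-4 + 2x^-3 - x^-2 + x^-1  (w -4, c 10, <D> = A^-8 - A^-4 + 2 - A^4 + A^8 - A^12)
D2 (bracket 1; 10 crossings at w = 0): V = 1
why: 2 classes among 2 diagrams; unequal V(x) rules out equality


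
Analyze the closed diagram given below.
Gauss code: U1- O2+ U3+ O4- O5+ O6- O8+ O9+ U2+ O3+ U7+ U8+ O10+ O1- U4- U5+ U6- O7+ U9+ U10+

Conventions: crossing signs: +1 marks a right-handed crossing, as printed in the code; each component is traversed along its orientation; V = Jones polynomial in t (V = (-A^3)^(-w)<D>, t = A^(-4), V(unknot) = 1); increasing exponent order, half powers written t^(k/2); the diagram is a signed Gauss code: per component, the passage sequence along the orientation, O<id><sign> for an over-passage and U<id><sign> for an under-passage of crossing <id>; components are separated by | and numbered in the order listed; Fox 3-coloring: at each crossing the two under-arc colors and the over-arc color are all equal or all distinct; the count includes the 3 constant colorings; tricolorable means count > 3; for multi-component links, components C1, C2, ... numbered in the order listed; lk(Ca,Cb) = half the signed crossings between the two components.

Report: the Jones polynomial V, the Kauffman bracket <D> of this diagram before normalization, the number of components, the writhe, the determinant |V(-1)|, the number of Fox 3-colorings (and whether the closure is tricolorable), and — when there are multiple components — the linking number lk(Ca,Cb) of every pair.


V(t) = t + t^3 - t^4
bracket: -A^-4 + 1 + A^8, w = +4
1 component, writhe +4, over 10 crossings
det 3, colorings 9 of 3^10 — tricolorable
observation: V spans 3 powers of t: at least 3 crossings in any diagram


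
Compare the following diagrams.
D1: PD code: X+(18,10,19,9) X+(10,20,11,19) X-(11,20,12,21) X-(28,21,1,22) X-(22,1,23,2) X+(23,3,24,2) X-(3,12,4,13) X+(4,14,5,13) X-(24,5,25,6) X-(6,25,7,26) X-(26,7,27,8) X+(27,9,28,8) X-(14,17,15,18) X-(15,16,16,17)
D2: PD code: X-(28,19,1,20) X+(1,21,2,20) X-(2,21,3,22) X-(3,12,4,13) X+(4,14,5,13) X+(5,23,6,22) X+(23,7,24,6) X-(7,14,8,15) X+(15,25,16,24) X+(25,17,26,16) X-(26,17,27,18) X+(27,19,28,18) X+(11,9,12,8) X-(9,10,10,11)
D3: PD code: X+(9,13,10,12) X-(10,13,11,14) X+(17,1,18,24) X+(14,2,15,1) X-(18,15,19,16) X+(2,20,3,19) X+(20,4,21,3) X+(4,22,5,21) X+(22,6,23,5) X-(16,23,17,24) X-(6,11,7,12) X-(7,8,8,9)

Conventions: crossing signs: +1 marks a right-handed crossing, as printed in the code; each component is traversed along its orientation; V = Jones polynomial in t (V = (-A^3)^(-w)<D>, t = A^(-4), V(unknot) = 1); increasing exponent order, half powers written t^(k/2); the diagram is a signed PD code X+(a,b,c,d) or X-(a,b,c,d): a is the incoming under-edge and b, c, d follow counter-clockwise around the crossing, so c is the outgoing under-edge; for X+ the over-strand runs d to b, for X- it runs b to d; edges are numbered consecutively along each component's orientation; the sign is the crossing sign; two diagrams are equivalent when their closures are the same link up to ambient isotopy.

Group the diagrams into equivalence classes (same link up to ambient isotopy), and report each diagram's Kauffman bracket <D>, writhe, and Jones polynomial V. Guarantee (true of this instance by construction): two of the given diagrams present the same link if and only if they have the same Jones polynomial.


classes: {D1} | {D2} | {D3}
V(D1) = -t^-4 + t^-3 + t^-1  [14 crossings, <D> = A^-8 + 1 - A^4, w = -4]
D2 (bracket -A^-10 + A^-6 + A^2; 14 crossings at w = +2): V = t + t^3 - t^4
V(D3) = t^2 + t^4 - t^5 + t^6 - t^7  [12 crossings, <D> = -A^-22 + A^-18 - A^-14 + A^-10 + A^-2, w = +2]
note: comparing 3 Jones polynomials yields 3 groups
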